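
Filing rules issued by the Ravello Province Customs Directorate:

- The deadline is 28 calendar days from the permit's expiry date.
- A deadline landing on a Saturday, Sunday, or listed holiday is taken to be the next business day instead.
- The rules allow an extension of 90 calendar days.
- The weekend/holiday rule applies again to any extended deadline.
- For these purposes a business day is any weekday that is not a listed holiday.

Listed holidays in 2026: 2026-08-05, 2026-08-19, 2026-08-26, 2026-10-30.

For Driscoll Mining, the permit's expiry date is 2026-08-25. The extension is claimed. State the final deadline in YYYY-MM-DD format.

Adding 28 calendar days to 2026-08-25 gives 2026-09-22.
2026-09-22 (Tuesday) is already a business day.
The 90-calendar-day extension moves the deadline from 2026-09-22 to 2026-12-21.
2026-12-21 falls on a Monday, which is a business day, so no adjustment is needed.
Final deadline: 2026-12-21.

2026-12-21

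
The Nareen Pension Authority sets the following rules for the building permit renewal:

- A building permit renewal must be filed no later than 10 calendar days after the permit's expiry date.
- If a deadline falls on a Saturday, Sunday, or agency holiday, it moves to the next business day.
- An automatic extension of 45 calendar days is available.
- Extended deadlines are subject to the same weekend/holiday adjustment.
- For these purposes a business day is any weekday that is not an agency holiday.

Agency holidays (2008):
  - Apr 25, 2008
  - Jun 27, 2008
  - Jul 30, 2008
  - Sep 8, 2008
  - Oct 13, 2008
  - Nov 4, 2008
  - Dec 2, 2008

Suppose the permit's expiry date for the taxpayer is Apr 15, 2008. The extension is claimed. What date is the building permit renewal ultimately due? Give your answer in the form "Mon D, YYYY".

From Apr 15, 2008, 10 calendar days later is Apr 25, 2008.
Apr 25, 2008 is a listed holiday; the next business day is Apr 28, 2008 (Monday).
Add the 45 calendar-day extension to Apr 28, 2008: Jun 12, 2008.
Jun 12, 2008 (Thursday) is already a business day.
Final deadline: Jun 12, 2008.

Jun 12, 2008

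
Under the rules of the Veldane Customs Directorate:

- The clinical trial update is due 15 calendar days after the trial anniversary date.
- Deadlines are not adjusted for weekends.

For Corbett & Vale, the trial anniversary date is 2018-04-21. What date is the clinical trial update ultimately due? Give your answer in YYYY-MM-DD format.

2018-05-06

Adding 15 calendar days to 2018-04-21 gives 2018-05-06.
2018-05-06 falls on a Sunday. The rules make no weekend/holiday allowance, so it remains 2018-05-06.
Final deadline: 2018-05-06.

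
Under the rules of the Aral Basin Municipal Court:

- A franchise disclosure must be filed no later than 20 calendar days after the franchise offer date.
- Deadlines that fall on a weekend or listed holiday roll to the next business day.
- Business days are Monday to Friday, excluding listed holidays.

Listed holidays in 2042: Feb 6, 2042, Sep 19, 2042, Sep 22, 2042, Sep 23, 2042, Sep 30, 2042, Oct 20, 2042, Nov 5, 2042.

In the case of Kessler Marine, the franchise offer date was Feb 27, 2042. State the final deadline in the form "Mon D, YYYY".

Mar 19, 2042

Trigger date Feb 27, 2042 + 20 calendar days = Mar 19, 2042.
Mar 19, 2042 is a Wednesday and not a listed holiday, so it stands.
The final due date is Mar 19, 2042.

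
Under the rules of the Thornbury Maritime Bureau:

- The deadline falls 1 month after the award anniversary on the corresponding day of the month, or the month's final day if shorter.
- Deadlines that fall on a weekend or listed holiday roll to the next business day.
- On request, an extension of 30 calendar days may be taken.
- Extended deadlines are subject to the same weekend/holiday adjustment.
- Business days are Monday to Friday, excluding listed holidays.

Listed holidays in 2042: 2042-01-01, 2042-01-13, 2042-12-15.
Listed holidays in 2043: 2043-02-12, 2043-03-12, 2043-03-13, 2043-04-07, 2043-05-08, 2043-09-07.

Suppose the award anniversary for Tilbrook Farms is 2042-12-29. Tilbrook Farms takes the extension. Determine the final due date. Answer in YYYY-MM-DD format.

1 month from 2042-12-29 is 2043-01-29.
2043-01-29 (Thursday) is already a business day.
With the 30-day extension, 2043-01-29 becomes 2043-02-28.
Because 2043-02-28 is a Saturday, the deadline becomes 2043-03-02 (Monday).
The final due date is 2043-03-02.

2043-03-02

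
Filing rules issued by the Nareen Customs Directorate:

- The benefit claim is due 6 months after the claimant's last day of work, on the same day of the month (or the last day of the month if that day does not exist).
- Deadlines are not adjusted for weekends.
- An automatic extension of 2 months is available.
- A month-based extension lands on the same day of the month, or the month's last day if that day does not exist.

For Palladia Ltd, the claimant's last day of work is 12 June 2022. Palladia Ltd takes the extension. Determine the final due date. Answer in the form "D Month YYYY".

12 February 2023

6 months from 12 June 2022 is 12 December 2022.
No adjustment is made for weekends or holidays, so 12 December 2022 stands.
The 2 months extension carries 12 December 2022 to 12 February 2023.
12 February 2023 is a Sunday; no weekend or holiday adjustment applies.
So the filing is due 12 February 2023.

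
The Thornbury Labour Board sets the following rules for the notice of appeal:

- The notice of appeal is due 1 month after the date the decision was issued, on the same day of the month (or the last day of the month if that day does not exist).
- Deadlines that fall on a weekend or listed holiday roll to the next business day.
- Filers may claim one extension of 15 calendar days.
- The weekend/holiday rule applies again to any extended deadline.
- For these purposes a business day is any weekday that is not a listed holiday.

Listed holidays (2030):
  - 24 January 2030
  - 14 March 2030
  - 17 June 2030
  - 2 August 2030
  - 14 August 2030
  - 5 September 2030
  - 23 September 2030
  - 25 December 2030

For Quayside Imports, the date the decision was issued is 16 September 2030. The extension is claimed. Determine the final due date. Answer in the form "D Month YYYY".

31 October 2030

1 month from 16 September 2030 is 16 October 2030.
16 October 2030 is a Wednesday and not a listed holiday, so it stands.
The 15-calendar-day extension moves the deadline from 16 October 2030 to 31 October 2030.
31 October 2030 falls on a Thursday, which is a business day, so no adjustment is needed.
Final deadline: 31 October 2030.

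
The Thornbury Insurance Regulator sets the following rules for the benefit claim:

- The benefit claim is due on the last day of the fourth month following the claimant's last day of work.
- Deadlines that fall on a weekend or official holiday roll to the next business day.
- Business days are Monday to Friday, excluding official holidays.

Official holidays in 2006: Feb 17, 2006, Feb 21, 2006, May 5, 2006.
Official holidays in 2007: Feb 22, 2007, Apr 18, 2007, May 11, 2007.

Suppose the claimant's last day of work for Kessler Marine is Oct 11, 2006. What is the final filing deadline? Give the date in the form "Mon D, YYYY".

Feb 28, 2007

4 months after Oct 11, 2006 is February 2007; that month ends on Feb 28, 2007.
Since Feb 28, 2007 is a Wednesday and not a holiday, the date is unchanged.
So the filing is due Feb 28, 2007.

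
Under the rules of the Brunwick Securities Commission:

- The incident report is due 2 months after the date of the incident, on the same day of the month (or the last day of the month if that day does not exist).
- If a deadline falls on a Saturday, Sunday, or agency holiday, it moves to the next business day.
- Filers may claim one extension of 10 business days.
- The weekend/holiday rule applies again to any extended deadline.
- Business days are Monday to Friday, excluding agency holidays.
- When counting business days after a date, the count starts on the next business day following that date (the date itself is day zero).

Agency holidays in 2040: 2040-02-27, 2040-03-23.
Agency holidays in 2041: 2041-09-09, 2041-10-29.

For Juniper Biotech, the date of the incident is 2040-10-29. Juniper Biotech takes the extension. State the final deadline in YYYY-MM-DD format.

2041-01-14

2 months after 2040-10-29, on the same day of the month, is 2040-12-29.
2040-12-29 falls on a Saturday. Rolling to the next business day gives 2040-12-31, a Monday.
Applying the 10-business-day extension: 10 business days after 2040-12-31 is 2041-01-14.
Since 2041-01-14 is a Monday and not a holiday, the date is unchanged.
Final deadline: 2041-01-14.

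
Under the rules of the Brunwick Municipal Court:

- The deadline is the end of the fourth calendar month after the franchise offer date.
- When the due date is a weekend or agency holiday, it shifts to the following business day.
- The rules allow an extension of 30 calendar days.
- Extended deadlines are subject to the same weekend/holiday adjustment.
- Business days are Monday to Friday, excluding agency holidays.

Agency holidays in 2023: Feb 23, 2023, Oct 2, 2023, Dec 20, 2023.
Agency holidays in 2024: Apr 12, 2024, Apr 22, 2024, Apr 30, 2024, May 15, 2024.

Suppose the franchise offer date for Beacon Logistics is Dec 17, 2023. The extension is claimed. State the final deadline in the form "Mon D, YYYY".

The fourth month after Dec 17, 2023 is April 2024, whose last day is Apr 30, 2024.
Apr 30, 2024 falls on a listed holiday. Rolling to the next business day gives May 1, 2024, a Wednesday.
The 30-calendar-day extension moves the deadline from May 1, 2024 to May 31, 2024.
May 31, 2024 falls on a Friday, which is a business day, so no adjustment is needed.
So the filing is due May 31, 2024.

May 31, 2024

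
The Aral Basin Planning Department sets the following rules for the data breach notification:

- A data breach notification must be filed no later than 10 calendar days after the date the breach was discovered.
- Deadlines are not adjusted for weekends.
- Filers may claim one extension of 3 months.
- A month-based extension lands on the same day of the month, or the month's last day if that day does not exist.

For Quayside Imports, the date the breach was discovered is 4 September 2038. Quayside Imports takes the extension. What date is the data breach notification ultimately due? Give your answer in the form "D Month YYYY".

10 calendar days after 4 September 2038 is 14 September 2038.
No adjustment is made for weekends or holidays, so 14 September 2038 stands.
The 3 months extension carries 14 September 2038 to 14 December 2038.
No adjustment is made for weekends or holidays, so 14 December 2038 stands.
The final due date is 14 December 2038.

14 December 2038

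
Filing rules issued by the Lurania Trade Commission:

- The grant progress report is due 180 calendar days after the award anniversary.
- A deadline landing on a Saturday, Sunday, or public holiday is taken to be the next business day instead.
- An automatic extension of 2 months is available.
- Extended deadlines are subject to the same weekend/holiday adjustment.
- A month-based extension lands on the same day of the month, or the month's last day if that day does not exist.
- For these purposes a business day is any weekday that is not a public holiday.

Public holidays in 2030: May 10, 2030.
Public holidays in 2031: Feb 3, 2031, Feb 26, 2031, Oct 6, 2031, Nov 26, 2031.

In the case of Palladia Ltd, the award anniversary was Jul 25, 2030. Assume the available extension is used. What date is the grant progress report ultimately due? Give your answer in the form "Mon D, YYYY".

Mar 21, 2031

180 calendar days after Jul 25, 2030 is Jan 21, 2031.
Jan 21, 2031 falls on a Tuesday, which is a business day, so no adjustment is needed.
Add 2 months to Jan 21, 2031: Mar 21, 2031.
Mar 21, 2031 falls on a Friday, which is a business day, so no adjustment is needed.
Final deadline: Mar 21, 2031.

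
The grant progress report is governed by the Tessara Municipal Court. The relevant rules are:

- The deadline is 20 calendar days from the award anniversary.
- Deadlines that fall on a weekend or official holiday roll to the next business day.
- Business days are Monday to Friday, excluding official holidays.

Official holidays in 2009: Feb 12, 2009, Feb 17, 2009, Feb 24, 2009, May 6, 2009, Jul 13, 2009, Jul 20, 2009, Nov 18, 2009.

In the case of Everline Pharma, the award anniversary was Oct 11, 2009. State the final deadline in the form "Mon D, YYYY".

Nov 2, 2009

20 calendar days after Oct 11, 2009 is Oct 31, 2009.
Oct 31, 2009 is a Saturday; the next business day is Nov 2, 2009 (Monday).
Deadline: Nov 2, 2009.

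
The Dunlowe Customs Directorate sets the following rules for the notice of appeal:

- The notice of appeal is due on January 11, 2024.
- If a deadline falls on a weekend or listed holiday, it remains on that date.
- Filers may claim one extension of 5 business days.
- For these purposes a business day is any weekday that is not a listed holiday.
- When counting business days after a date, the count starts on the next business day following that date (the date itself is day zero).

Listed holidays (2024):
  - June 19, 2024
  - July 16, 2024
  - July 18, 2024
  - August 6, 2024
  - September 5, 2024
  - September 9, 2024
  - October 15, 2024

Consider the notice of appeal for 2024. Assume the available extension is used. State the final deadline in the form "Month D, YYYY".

January 18, 2024

The stated deadline is January 11, 2024.
January 11, 2024 is a Thursday; no weekend or holiday adjustment applies.
Counting 5 further business days from January 11, 2024 reaches January 18, 2024.
No adjustment is made for weekends or holidays, so January 18, 2024 stands.
Deadline: January 18, 2024.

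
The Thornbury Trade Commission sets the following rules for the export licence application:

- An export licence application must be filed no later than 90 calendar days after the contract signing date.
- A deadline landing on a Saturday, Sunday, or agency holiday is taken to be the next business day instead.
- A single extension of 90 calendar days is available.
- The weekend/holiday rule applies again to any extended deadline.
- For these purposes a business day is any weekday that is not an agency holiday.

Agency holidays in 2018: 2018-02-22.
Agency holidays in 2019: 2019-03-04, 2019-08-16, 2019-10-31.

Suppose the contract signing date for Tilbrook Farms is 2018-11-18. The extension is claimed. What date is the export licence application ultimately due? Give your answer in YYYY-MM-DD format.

90 calendar days after 2018-11-18 is 2019-02-16.
Because 2019-02-16 is a Saturday, the deadline becomes 2019-02-18 (Monday).
Applying the 90-calendar-day extension: 2019-02-18 + 90 days = 2019-05-19.
2019-05-19 is a Sunday, so it moves to the next business day, 2019-05-20 (Monday).
The final due date is 2019-05-20.

2019-05-20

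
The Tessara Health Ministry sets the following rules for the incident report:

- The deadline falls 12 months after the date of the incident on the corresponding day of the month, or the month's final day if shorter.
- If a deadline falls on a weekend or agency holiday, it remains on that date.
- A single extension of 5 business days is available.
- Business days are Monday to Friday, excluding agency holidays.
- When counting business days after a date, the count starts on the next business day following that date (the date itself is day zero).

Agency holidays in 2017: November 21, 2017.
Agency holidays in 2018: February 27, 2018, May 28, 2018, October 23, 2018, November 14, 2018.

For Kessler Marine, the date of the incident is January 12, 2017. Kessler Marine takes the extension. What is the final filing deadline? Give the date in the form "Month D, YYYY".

January 19, 2018

Moving 12 months forward from January 12, 2017 on the corresponding day gives January 12, 2018.
No adjustment is made for weekends or holidays, so January 12, 2018 stands.
Counting 5 further business days from January 12, 2018 reaches January 19, 2018.
January 19, 2018 is a Friday; no weekend or holiday adjustment applies.
Final deadline: January 19, 2018.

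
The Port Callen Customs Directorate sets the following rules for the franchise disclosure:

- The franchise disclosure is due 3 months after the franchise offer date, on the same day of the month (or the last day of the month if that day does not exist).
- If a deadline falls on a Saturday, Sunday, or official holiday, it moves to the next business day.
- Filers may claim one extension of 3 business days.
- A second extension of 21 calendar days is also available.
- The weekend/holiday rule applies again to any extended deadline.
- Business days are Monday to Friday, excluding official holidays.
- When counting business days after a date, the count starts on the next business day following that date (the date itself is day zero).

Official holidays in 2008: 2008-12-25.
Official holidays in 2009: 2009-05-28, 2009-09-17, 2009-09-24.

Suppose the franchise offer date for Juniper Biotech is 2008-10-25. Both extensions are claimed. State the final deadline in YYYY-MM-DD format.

Moving 3 months forward from 2008-10-25 on the corresponding day gives 2009-01-25.
2009-01-25 is a Sunday, so it moves to the next business day, 2009-01-26 (Monday).
Applying the 3-business-day extension: 3 business days after 2009-01-26 is 2009-01-29.
Since 2009-01-29 is a Thursday and not a holiday, the date is unchanged.
Add the 21 calendar-day extension to 2009-01-29: 2009-02-19.
Since 2009-02-19 is a Thursday and not a holiday, the date is unchanged.
The final due date is 2009-02-19.

2009-02-19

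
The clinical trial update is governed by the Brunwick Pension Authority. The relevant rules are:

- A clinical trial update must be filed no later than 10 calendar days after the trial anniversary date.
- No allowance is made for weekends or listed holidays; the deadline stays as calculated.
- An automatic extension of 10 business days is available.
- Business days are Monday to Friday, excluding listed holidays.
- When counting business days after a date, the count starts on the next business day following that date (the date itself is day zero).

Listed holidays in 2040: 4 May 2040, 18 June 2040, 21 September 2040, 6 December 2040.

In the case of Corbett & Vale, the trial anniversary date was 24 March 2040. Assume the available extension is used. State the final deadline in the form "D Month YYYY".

17 April 2040

From 24 March 2040, 10 calendar days later is 3 April 2040.
3 April 2040 is a Tuesday; no weekend or holiday adjustment applies.
The 10-business-day extension runs from 3 April 2040 to 17 April 2040.
17 April 2040 falls on a Tuesday. The rules make no weekend/holiday allowance, so it remains 17 April 2040.
The final due date is 17 April 2040.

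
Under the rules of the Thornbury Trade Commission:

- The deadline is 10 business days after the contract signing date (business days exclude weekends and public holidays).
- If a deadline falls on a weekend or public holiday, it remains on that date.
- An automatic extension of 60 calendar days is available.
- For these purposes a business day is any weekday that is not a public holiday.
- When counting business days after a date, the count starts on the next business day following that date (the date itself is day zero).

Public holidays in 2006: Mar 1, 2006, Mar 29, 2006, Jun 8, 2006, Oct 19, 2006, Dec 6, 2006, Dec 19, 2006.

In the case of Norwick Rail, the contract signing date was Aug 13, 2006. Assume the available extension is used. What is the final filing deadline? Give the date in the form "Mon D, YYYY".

Oct 24, 2006

10 business days after Aug 13, 2006, excluding weekends and holidays, is Aug 25, 2006.
Aug 25, 2006 falls on a Friday. The rules make no weekend/holiday allowance, so it remains Aug 25, 2006.
The 60-calendar-day extension moves the deadline from Aug 25, 2006 to Oct 24, 2006.
Oct 24, 2006 falls on a Tuesday. The rules make no weekend/holiday allowance, so it remains Oct 24, 2006.
So the filing is due Oct 24, 2006.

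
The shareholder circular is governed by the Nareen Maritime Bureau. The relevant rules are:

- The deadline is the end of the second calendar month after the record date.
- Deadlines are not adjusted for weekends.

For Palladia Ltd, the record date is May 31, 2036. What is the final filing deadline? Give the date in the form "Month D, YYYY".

The second month after May 31, 2036 is July 2036, whose last day is July 31, 2036.
No adjustment is made for weekends or holidays, so July 31, 2036 stands.
The final due date is July 31, 2036.

July 31, 2036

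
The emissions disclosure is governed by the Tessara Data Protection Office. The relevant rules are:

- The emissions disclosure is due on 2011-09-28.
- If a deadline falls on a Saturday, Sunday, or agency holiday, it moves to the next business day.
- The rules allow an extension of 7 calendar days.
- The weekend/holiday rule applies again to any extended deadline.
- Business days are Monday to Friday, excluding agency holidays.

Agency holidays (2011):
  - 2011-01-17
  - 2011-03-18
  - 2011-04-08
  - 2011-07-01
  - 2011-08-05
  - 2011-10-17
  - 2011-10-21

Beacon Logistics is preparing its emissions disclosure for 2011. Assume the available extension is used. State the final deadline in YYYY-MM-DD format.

2011-10-05

Start from the fixed due date, 2011-09-28.
2011-09-28 is a Wednesday and not a listed holiday, so it stands.
Add the 7 calendar-day extension to 2011-09-28: 2011-10-05.
Since 2011-10-05 is a Wednesday and not a holiday, the date is unchanged.
Deadline: 2011-10-05.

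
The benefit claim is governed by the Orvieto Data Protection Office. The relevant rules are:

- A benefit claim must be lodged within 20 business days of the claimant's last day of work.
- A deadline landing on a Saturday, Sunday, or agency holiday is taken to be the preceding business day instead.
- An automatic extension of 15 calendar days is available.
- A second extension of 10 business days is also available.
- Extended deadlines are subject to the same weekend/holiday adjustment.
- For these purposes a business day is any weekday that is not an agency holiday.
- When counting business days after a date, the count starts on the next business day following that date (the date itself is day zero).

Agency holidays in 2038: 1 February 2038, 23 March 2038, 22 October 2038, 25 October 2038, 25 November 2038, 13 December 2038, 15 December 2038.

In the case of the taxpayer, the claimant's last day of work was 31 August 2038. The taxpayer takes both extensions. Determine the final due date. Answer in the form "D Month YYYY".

29 October 2038

Starting the day after 31 August 2038 and counting 20 business days lands on 28 September 2038.
28 September 2038 (Tuesday) is already a business day.
Add the 15 calendar-day extension to 28 September 2038: 13 October 2038.
Since 13 October 2038 is a Wednesday and not a holiday, the date is unchanged.
Counting 10 further business days from 13 October 2038 reaches 29 October 2038.
29 October 2038 is a Friday and not a listed holiday, so it stands.
So the filing is due 29 October 2038.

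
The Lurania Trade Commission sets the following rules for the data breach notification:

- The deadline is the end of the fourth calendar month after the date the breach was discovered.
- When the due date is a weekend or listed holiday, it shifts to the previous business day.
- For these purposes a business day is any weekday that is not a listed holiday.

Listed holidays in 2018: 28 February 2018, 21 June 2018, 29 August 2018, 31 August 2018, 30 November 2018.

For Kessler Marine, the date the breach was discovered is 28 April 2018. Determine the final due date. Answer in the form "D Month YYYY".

4 months after 28 April 2018 is August 2018; that month ends on 31 August 2018.
31 August 2018 is a listed holiday, so it moves to the preceding business day, 30 August 2018 (Thursday).
The final due date is 30 August 2018.

30 August 2018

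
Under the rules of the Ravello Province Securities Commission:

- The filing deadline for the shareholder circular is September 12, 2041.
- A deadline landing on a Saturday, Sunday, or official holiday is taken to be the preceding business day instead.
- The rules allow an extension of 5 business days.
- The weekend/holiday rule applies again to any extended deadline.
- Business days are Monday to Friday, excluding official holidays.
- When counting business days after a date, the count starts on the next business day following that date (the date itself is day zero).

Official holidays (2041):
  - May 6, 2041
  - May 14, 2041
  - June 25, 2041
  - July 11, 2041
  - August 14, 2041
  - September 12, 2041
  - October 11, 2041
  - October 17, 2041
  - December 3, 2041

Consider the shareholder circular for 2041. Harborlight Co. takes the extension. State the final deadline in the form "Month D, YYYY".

The statutory due date is September 12, 2041.
September 12, 2041 falls on a listed holiday. Rolling to the preceding business day gives September 11, 2041, a Wednesday.
Applying the 5-business-day extension: 5 business days after September 11, 2041 is September 19, 2041.
September 19, 2041 (Thursday) is already a business day.
The final due date is September 19, 2041.

September 19, 2041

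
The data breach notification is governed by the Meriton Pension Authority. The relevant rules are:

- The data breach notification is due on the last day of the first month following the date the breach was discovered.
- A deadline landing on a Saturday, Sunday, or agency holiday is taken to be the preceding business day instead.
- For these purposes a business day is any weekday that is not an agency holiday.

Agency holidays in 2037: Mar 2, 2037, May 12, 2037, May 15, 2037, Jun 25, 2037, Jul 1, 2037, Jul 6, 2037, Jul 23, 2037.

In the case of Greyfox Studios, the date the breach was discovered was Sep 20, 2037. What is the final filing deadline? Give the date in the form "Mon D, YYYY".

Oct 30, 2037

The first month after Sep 20, 2037 is October 2037, whose last day is Oct 31, 2037.
Oct 31, 2037 falls on a Saturday. Rolling to the preceding business day gives Oct 30, 2037, a Friday.
So the filing is due Oct 30, 2037.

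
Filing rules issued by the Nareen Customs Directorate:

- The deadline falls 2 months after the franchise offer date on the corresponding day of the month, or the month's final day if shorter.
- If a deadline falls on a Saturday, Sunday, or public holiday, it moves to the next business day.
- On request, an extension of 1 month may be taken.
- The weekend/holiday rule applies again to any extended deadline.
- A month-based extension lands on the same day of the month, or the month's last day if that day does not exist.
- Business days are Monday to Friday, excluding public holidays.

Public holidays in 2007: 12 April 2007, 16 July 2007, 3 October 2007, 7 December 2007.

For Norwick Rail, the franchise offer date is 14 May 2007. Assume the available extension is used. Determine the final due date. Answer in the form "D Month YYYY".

Moving 2 months forward from 14 May 2007 on the corresponding day gives 14 July 2007.
14 July 2007 is a Saturday; the next business day is 17 July 2007 (Tuesday).
The 1 month extension carries 17 July 2007 to 17 August 2007.
17 August 2007 is a Friday and not a listed holiday, so it stands.
Deadline: 17 August 2007.

17 August 2007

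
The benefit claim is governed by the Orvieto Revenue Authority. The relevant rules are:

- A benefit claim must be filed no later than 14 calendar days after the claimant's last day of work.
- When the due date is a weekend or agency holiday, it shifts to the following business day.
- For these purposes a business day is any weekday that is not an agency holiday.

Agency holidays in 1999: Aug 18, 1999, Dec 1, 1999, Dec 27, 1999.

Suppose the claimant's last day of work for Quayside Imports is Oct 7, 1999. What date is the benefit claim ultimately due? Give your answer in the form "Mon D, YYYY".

Oct 21, 1999

Trigger date Oct 7, 1999 + 14 calendar days = Oct 21, 1999.
Oct 21, 1999 (Thursday) is already a business day.
So the filing is due Oct 21, 1999.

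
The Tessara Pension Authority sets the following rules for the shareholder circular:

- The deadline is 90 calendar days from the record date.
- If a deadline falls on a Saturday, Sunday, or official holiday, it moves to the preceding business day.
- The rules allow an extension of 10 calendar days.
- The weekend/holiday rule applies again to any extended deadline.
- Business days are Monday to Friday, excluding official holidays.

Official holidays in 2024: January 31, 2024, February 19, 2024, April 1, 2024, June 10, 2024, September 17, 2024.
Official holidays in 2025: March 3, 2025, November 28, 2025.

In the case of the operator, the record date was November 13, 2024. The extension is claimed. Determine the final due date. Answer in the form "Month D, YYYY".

90 calendar days after November 13, 2024 is February 11, 2025.
Since February 11, 2025 is a Tuesday and not a holiday, the date is unchanged.
Add the 10 calendar-day extension to February 11, 2025: February 21, 2025.
February 21, 2025 falls on a Friday, which is a business day, so no adjustment is needed.
Final deadline: February 21, 2025.

February 21, 2025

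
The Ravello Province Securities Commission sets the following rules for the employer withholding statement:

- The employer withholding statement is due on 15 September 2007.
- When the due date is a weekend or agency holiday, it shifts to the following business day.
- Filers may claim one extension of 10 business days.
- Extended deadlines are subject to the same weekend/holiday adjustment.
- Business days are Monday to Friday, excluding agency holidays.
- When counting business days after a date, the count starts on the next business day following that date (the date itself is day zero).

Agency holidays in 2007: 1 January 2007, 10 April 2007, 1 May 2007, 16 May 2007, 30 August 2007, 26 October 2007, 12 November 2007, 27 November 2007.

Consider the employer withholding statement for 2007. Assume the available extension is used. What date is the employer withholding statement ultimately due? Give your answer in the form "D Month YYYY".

1 October 2007

The stated deadline is 15 September 2007.
15 September 2007 is a Saturday; the next business day is 17 September 2007 (Monday).
The 10-business-day extension runs from 17 September 2007 to 1 October 2007.
Since 1 October 2007 is a Monday and not a holiday, the date is unchanged.
So the filing is due 1 October 2007.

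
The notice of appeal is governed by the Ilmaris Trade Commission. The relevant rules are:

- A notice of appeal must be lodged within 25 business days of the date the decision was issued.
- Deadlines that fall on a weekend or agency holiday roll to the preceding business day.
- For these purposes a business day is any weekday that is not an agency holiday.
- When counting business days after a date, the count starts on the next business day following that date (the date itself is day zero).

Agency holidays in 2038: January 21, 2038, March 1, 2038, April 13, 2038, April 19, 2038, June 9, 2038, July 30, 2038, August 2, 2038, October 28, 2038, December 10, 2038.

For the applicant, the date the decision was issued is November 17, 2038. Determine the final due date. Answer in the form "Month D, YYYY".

December 23, 2038

25 business days after November 17, 2038, excluding weekends and holidays, is December 23, 2038.
December 23, 2038 falls on a Thursday, which is a business day, so no adjustment is needed.
Deadline: December 23, 2038.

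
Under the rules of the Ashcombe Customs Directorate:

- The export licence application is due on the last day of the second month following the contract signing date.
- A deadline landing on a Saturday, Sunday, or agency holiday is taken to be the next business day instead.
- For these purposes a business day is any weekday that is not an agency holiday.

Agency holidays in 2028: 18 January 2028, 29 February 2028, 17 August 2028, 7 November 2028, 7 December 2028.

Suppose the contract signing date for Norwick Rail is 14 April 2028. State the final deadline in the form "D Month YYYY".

30 June 2028

2 months after 14 April 2028 falls in June 2028; the last day of that month is 30 June 2028.
Since 30 June 2028 is a Friday and not a holiday, the date is unchanged.
Final deadline: 30 June 2028.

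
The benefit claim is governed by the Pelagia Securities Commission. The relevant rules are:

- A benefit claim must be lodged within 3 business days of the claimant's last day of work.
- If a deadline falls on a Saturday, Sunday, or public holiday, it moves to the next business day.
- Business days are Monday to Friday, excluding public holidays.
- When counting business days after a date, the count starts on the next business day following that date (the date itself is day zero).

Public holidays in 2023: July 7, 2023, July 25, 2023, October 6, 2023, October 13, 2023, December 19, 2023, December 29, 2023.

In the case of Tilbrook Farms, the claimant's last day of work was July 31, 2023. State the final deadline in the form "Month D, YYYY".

August 3, 2023

Starting the day after July 31, 2023 and counting 3 business days lands on August 3, 2023.
August 3, 2023 falls on a Thursday, which is a business day, so no adjustment is needed.
So the filing is due August 3, 2023.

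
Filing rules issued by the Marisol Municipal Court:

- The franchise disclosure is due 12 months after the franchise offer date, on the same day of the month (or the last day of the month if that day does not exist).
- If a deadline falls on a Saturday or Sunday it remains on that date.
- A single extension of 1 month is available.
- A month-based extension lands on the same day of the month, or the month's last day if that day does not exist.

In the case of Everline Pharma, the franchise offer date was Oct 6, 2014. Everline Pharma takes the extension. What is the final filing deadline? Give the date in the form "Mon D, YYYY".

Nov 6, 2015

12 months from Oct 6, 2014 is Oct 6, 2015.
Oct 6, 2015 is a Tuesday; no weekend or holiday adjustment applies.
The 1 month extension carries Oct 6, 2015 to Nov 6, 2015.
Nov 6, 2015 falls on a Friday. The rules make no weekend/holiday allowance, so it remains Nov 6, 2015.
The final due date is Nov 6, 2015.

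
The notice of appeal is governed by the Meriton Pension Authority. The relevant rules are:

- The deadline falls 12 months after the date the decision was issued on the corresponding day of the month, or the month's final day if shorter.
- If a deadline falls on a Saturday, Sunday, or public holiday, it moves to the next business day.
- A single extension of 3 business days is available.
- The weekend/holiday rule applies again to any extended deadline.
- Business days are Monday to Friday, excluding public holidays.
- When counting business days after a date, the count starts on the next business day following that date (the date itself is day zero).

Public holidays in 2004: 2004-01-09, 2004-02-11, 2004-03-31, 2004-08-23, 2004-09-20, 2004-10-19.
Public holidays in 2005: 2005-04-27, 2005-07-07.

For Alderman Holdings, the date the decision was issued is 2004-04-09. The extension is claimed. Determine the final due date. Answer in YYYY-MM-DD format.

2005-04-14

12 months from 2004-04-09 is 2005-04-09.
2005-04-09 is a Saturday; the next business day is 2005-04-11 (Monday).
The 3-business-day extension runs from 2005-04-11 to 2005-04-14.
2005-04-14 (Thursday) is already a business day.
So the filing is due 2005-04-14.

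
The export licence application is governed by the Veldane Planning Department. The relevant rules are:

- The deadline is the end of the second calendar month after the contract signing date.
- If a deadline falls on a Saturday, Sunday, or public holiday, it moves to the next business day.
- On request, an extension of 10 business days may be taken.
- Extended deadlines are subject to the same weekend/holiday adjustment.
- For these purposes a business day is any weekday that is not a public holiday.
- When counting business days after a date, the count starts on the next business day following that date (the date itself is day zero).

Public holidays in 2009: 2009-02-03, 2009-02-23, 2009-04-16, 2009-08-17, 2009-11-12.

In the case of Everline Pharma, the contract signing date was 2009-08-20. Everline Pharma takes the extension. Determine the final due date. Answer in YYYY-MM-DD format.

2009-11-17

2 months after 2009-08-20 falls in October 2009; the last day of that month is 2009-10-31.
2009-10-31 is a Saturday; the next business day is 2009-11-02 (Monday).
Counting 10 further business days from 2009-11-02 reaches 2009-11-17.
2009-11-17 (Tuesday) is already a business day.
Deadline: 2009-11-17.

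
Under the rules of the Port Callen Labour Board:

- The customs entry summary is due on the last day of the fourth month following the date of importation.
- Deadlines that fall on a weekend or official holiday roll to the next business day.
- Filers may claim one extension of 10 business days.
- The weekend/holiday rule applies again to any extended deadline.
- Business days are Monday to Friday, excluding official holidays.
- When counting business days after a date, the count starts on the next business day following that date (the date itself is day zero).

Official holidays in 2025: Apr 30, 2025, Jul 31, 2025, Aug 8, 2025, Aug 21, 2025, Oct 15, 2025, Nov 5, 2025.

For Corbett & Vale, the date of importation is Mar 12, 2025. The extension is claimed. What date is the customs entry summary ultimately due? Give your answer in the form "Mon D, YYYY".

Aug 18, 2025

4 months after Mar 12, 2025 is July 2025; that month ends on Jul 31, 2025.
Because Jul 31, 2025 is a listed holiday, the deadline becomes Aug 1, 2025 (Friday).
Applying the 10-business-day extension: 10 business days after Aug 1, 2025 is Aug 18, 2025.
Aug 18, 2025 falls on a Monday, which is a business day, so no adjustment is needed.
Deadline: Aug 18, 2025.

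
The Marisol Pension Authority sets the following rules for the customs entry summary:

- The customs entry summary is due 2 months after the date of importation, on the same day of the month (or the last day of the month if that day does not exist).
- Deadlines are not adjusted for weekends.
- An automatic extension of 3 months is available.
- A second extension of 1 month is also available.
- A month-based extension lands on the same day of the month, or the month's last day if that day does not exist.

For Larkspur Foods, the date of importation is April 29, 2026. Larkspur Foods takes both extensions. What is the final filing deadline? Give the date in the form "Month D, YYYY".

October 29, 2026

2 months from April 29, 2026 is June 29, 2026.
June 29, 2026 falls on a Monday. The rules make no weekend/holiday allowance, so it remains June 29, 2026.
Add 3 months to June 29, 2026: September 29, 2026.
September 29, 2026 is a Tuesday; no weekend or holiday adjustment applies.
The 1 month extension carries September 29, 2026 to October 29, 2026.
October 29, 2026 falls on a Thursday. The rules make no weekend/holiday allowance, so it remains October 29, 2026.
Deadline: October 29, 2026.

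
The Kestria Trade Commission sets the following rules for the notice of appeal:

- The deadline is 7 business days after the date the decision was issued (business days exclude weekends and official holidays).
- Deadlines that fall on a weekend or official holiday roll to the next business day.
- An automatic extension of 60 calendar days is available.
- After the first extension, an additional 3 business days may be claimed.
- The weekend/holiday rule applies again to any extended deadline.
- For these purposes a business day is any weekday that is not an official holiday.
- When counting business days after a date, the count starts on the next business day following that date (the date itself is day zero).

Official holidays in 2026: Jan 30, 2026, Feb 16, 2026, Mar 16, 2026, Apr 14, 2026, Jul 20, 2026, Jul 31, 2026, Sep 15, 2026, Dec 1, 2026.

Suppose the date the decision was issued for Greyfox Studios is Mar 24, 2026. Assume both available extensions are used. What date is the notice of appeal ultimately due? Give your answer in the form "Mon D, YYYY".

Jun 4, 2026

Starting the day after Mar 24, 2026 and counting 7 business days lands on Apr 2, 2026.
Since Apr 2, 2026 is a Thursday and not a holiday, the date is unchanged.
The 60-calendar-day extension moves the deadline from Apr 2, 2026 to Jun 1, 2026.
Jun 1, 2026 (Monday) is already a business day.
Applying the 3-business-day extension: 3 business days after Jun 1, 2026 is Jun 4, 2026.
Since Jun 4, 2026 is a Thursday and not a holiday, the date is unchanged.
Final deadline: Jun 4, 2026.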